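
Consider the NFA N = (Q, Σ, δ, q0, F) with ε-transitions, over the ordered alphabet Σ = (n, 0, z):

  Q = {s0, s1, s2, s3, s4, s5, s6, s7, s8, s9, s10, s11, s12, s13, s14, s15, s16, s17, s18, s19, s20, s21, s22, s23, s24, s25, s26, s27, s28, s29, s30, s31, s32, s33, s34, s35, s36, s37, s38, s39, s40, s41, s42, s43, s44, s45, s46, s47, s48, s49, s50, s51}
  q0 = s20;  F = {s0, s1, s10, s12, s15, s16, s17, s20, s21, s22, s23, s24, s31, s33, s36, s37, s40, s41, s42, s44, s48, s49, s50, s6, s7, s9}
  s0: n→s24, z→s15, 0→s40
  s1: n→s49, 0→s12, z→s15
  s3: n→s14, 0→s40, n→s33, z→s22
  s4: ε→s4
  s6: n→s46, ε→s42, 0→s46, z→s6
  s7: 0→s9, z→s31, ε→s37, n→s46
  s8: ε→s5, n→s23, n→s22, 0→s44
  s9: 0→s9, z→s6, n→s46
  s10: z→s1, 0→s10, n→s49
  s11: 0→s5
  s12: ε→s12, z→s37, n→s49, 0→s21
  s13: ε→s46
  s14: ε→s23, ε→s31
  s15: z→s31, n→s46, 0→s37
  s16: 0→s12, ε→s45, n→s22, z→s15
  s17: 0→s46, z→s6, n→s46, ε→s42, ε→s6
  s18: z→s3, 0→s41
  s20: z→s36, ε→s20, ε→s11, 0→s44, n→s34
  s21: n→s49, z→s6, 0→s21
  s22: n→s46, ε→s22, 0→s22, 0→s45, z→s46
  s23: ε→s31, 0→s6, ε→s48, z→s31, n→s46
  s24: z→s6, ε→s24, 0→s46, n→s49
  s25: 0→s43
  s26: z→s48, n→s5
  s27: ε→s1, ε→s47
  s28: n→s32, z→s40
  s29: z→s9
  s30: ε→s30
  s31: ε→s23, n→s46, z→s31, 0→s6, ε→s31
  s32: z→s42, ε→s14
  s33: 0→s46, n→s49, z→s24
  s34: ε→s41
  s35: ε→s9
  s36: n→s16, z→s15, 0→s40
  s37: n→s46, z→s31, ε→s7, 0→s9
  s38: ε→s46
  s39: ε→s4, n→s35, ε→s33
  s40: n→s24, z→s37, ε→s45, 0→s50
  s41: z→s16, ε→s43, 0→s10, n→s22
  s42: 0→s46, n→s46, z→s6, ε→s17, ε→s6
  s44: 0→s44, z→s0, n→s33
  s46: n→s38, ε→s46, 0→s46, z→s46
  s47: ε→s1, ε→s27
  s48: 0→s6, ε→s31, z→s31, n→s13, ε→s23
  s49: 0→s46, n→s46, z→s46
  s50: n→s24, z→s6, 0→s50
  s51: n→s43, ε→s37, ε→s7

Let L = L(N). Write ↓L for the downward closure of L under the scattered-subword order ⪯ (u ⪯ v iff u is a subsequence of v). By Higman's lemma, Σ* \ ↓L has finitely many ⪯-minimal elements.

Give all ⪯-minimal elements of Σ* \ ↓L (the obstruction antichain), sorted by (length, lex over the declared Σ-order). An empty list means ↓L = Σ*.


min(Σ*\↓L) = [nnn, nnz, 0n0, zzn, z00z0, zzz00].

|Q|=52, |F|=26, |δ|=141 (40 ε).
min D↑ (22 st, q0=0, F={11}): 0:n→1,0→2,z→3 1:n→4,0→5,z→6 2:n→7,0→2,z→8 3:n→6,0→9,z→10 4:n→11,0→4,z→11 5:n→12,0→5,z→13 6:n→4,0→14,z→10 7:n→12,0→11,z→15 8:n→15,0→9,z→10 9:n→15,0→16,z→17 10:n→11,0→17,z→18 11:n→11,0→11,z→11 12:n→11,0→11,z→11 13:n→12,0→14,z→10 14:n→12,0→19,z→17 15:n→12,0→11,z→20 16:n→15,0→16,z→20 17:n→11,0→21,z→18 18:n→11,0→20,z→18 19:n→12,0→19,z→20 20:n→11,0→11,z→20 21:n→11,0→21,z→20 (ε-aug+det+¬).
'nnn': |S_i|=[34, 26, 6, 2] end={s38,s46} — reject; 3/3 single-dels accept.
'nnz': run [34, 26, 6, 2] end={s38,s46} ∉↓L; 3/3 deletions ∈↓L.
'0n0': |S_i|=[34, 27, 9, 2] end={s38,s46} rej; 3/3 deletions ∈↓L.
'zzn': N↓-sim [34, 25, 13, 3] end={s13,s38,s46} ∉↓L; 3/3 single-dels accept.
'z00z0': run [34, 25, 20, 12, 5, 2] end={s38,s46} — reject; 5/5 del acc.
'zzz00': run [34, 25, 13, 9, 5, 2] end={s38,s46} ∉↓L; 5/5 deletions ∈↓L.
6 obstructions.


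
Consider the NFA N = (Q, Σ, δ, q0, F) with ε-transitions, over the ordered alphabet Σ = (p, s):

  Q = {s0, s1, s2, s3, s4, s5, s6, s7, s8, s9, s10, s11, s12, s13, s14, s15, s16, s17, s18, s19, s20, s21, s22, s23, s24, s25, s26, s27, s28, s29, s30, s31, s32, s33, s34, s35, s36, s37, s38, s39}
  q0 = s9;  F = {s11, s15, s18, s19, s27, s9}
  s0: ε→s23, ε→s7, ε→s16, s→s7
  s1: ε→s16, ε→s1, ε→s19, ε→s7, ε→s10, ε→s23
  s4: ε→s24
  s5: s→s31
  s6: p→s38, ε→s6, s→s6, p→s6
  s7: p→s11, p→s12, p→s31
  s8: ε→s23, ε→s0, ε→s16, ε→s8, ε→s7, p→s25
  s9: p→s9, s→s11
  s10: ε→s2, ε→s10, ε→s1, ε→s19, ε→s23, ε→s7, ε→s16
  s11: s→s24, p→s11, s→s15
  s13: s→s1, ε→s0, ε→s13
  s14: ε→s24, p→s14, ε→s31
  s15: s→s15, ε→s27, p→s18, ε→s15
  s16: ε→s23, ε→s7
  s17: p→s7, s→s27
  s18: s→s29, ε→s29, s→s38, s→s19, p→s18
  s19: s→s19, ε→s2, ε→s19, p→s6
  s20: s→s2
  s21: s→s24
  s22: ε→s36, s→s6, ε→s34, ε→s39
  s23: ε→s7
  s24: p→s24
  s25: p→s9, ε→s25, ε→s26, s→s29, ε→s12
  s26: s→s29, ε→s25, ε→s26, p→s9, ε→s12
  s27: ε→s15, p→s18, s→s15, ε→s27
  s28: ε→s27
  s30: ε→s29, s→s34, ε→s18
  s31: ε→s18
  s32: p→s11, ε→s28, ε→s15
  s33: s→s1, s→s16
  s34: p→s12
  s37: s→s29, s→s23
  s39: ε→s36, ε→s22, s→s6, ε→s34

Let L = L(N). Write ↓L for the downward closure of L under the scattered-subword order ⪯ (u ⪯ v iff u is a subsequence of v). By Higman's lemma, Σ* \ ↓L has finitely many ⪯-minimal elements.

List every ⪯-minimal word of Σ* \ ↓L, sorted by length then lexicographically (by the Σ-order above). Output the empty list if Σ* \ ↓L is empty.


|Q|=40, |F|=6, |δ|=99 (55 ε).
min D↑ (6 st, q0=0, F={5}): 0:p→0,s→1 1:p→1,s→2 2:p→3,s→2 3:p→3,s→4 4:p→5,s→4 5:p→5,s→5 (ε-aug+det+¬).
'sspsp': |S_i|=[11, 10, 9, 7, 5, 2] end={s38,s6} ∉↓L; 5/5 deletions ∈↓L.
1 obstructions.

min(Σ*\↓L) = [sspsp].


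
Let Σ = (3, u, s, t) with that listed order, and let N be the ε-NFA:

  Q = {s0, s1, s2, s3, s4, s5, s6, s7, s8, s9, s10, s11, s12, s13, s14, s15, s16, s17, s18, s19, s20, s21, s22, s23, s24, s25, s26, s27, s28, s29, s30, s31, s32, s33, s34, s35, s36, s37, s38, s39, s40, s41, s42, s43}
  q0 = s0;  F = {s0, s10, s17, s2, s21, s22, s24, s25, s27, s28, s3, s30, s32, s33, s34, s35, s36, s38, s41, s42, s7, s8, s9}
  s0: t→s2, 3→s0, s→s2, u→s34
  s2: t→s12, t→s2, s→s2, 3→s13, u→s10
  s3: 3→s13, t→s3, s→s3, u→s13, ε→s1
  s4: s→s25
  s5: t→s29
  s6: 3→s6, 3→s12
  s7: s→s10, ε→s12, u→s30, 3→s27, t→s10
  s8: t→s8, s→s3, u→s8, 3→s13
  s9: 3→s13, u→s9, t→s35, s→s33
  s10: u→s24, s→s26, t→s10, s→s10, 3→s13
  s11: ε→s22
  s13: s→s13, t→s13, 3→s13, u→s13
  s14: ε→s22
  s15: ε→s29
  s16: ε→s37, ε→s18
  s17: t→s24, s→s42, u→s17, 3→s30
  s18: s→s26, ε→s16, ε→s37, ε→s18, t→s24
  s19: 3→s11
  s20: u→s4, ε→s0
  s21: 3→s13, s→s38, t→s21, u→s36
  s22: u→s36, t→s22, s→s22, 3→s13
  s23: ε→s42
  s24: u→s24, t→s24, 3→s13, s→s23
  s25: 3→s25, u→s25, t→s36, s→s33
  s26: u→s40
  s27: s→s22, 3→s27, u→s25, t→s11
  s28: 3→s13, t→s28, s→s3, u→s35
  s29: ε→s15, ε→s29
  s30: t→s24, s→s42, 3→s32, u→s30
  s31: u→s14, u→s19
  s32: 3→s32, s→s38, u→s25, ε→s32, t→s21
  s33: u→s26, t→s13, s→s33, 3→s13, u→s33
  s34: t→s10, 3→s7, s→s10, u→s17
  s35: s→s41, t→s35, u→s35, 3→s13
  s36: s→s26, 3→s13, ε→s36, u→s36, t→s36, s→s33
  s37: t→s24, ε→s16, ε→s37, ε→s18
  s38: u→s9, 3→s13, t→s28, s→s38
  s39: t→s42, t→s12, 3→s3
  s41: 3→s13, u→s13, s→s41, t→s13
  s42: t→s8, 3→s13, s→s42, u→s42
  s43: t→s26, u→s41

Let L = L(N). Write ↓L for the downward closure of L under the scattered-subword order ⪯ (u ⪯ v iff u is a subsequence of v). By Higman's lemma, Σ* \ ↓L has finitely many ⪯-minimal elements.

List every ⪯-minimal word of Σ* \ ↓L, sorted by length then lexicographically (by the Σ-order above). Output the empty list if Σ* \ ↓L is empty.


|Q|=44, |F|=23, |δ|=136 (19 ε).
min D↑ (24 st, q0=0, F={6}): 0:3→0,u→1,s→2,t→2 1:3→3,u→4,s→5,t→5 2:3→6,u→5,s→2,t→2 3:3→7,u→8,s→5,t→5 4:3→8,u→4,s→9,t→10 5:3→6,u→10,s→5,t→5 6:3→6,u→6,s→6,t→6 7:3→7,u→11,s→12,t→12 8:3→13,u→8,s→9,t→10 9:3→6,u→9,s→9,t→14 10:3→6,u→10,s→9,t→10 11:3→11,u→11,s→15,t→16 12:3→6,u→16,s→12,t→12 13:3→13,u→11,s→17,t→18 14:3→6,u→14,s→19,t→14 15:3→6,u→15,s→15,t→6 16:3→6,u→16,s→15,t→16 17:3→6,u→20,s→17,t→21 18:3→6,u→16,s→17,t→18 19:3→6,u→6,s→19,t→19 20:3→6,u→20,s→15,t→22 21:3→6,u→22,s→19,t→21 22:3→6,u→22,s→23,t→22 23:3→6,u→6,s→23,t→6 [Hopcroft].
's3': |S_i|=[30, 20, 1] end={s13} rej; 2/2 deletions ∈↓L.
't3': |S_i|=[30, 22, 1] end={s13} ∉↓L; 2/2 single-dels accept.
'u33ust': N↓-sim [30, 28, 26, 18, 9, 5, 1] end={s13} rej; 6/6 deletions ∈↓L.
'uustsu': |S_i|=[30, 28, 21, 14, 7, 4, 1] end={s13} rej; 6/6 del acc.
4 minimals (antichain).

min(Σ*\↓L) = [s3, t3, u33ust, uustsu].


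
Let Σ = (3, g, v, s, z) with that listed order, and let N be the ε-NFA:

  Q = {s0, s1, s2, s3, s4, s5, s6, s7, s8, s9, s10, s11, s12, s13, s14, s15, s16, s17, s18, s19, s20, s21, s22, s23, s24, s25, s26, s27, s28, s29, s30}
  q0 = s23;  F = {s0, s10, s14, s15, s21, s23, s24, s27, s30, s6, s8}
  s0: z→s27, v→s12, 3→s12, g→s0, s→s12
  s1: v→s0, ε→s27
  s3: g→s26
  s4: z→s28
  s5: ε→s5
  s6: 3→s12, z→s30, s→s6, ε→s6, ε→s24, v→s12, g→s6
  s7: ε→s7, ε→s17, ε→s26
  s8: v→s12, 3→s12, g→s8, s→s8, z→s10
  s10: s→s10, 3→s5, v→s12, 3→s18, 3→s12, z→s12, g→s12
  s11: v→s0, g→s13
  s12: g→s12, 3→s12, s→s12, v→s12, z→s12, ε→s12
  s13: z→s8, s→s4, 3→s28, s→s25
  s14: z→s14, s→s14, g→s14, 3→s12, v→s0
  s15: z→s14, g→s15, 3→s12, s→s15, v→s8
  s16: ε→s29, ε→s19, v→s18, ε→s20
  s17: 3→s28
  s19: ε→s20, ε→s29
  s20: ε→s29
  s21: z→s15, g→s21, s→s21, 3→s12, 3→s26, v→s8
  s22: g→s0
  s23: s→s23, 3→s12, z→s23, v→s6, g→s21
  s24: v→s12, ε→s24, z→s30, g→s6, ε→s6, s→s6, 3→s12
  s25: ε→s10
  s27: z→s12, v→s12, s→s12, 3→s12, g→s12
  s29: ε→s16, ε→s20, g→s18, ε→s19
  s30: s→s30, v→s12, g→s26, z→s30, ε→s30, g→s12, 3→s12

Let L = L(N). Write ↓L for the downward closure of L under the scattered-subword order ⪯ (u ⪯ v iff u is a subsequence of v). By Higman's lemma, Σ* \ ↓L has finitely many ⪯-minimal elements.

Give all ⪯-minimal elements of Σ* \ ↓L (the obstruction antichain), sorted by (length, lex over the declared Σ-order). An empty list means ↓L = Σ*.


|Q|=31, |F|=11, |δ|=98 (21 ε).
min D↑ (11 st, q0=0, F={1}): 0:3→1,g→2,v→3,s→0,z→0 1:3→1,g→1,v→1,s→1,z→1 2:3→1,g→2,v→4,s→2,z→5 3:3→1,g→3,v→1,s→3,z→6 4:3→1,g→4,v→1,s→4,z→7 5:3→1,g→5,v→4,s→5,z→8 6:3→1,g→1,v→1,s→6,z→6 7:3→1,g→1,v→1,s→7,z→1 8:3→1,g→8,v→9,s→8,z→8 9:3→1,g→9,v→1,s→1,z→10 10:3→1,g→1,v→1,s→1,z→1 (ε-aug+det+¬).
'3': run [15, 4] end={s12,s18,s26,s5} ∉↓L; 1/1 deletions ∈↓L.
'vv': |S_i|=[15, 11, 1] end={s12} ∉↓L; 2/2 single-dels accept.
'vzg': |S_i|=[15, 11, 7, 2] end={s12,s26} rej; 3/3 single-dels accept.
'gvzz': |S_i|=[15, 14, 7, 5, 1] end={s12} — reject; 4/4 single-dels accept.
'gzzvs': run [15, 14, 11, 9, 3, 1] end={s12} rej; 5/5 deletions ∈↓L.
5 obstructions.

A = [3, vv, vzg, gvzz, gzzvs].


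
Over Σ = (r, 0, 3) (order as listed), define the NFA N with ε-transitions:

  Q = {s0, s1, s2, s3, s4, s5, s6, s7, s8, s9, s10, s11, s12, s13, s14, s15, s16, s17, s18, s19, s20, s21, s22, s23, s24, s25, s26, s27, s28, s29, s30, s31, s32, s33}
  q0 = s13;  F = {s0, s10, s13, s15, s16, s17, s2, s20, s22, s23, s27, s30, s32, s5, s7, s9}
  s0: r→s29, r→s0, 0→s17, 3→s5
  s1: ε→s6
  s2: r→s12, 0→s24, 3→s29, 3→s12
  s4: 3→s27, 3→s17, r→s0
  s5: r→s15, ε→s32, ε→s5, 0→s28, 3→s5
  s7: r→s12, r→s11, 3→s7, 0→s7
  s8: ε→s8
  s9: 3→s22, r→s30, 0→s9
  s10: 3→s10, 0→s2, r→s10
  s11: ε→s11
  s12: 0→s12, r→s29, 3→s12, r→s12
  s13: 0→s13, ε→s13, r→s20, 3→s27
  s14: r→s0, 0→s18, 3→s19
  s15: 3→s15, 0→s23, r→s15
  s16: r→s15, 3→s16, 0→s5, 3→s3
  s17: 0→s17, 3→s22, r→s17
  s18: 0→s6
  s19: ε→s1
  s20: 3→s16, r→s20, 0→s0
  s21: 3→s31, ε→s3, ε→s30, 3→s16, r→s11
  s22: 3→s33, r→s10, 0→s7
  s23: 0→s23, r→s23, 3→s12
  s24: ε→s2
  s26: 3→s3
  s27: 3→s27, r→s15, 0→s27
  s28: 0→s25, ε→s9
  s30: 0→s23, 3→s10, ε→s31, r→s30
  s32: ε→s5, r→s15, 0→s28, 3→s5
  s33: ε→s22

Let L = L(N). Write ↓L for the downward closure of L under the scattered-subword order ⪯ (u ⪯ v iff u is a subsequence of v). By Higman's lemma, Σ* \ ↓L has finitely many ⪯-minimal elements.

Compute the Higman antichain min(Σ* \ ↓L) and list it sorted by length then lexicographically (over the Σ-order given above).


Antichain: [3r03, r0030r].

|Q|=34, |F|=16, |δ|=82 (14 ε).
min D↑ (16 st, q0=0, F={11}): 0:r→1,0→0,3→2 1:r→1,0→3,3→4 2:r→5,0→2,3→2 3:r→3,0→6,3→7 4:r→5,0→7,3→4 5:r→5,0→8,3→5 6:r→6,0→6,3→9 7:r→5,0→10,3→7 8:r→8,0→8,3→11 9:r→12,0→13,3→9 10:r→14,0→10,3→9 11:r→11,0→11,3→11 12:r→12,0→15,3→12 13:r→11,0→13,3→13 14:r→14,0→8,3→12 15:r→11,0→15,3→11 [Hopcroft].
'3r03': run [25, 21, 10, 5, 2] end={s12,s29} ∉↓L; 4/4 single-dels accept.
'r0030r': run [25, 23, 20, 16, 9, 6, 3] end={s11,s12,s29} — reject; 6/6 single-dels accept.
2 obstructions.


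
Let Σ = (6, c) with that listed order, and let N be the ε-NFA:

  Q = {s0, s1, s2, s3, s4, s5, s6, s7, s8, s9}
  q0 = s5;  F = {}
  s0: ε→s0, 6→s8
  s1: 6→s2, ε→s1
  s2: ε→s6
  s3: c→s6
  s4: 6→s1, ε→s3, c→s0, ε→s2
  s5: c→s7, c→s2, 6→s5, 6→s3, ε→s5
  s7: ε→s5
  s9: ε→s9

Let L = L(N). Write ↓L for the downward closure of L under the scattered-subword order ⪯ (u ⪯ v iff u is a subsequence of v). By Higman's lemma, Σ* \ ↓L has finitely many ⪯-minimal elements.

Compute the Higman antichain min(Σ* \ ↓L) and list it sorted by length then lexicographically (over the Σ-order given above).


Antichain: [ε].

|Q|=10, |F|=0, |δ|=17 (8 ε).
min D↑ (1 st, q0=0, F={0}): 0:6→0,c→0.
ε ∈ L(D↑) ⇒ ↓L = ∅.


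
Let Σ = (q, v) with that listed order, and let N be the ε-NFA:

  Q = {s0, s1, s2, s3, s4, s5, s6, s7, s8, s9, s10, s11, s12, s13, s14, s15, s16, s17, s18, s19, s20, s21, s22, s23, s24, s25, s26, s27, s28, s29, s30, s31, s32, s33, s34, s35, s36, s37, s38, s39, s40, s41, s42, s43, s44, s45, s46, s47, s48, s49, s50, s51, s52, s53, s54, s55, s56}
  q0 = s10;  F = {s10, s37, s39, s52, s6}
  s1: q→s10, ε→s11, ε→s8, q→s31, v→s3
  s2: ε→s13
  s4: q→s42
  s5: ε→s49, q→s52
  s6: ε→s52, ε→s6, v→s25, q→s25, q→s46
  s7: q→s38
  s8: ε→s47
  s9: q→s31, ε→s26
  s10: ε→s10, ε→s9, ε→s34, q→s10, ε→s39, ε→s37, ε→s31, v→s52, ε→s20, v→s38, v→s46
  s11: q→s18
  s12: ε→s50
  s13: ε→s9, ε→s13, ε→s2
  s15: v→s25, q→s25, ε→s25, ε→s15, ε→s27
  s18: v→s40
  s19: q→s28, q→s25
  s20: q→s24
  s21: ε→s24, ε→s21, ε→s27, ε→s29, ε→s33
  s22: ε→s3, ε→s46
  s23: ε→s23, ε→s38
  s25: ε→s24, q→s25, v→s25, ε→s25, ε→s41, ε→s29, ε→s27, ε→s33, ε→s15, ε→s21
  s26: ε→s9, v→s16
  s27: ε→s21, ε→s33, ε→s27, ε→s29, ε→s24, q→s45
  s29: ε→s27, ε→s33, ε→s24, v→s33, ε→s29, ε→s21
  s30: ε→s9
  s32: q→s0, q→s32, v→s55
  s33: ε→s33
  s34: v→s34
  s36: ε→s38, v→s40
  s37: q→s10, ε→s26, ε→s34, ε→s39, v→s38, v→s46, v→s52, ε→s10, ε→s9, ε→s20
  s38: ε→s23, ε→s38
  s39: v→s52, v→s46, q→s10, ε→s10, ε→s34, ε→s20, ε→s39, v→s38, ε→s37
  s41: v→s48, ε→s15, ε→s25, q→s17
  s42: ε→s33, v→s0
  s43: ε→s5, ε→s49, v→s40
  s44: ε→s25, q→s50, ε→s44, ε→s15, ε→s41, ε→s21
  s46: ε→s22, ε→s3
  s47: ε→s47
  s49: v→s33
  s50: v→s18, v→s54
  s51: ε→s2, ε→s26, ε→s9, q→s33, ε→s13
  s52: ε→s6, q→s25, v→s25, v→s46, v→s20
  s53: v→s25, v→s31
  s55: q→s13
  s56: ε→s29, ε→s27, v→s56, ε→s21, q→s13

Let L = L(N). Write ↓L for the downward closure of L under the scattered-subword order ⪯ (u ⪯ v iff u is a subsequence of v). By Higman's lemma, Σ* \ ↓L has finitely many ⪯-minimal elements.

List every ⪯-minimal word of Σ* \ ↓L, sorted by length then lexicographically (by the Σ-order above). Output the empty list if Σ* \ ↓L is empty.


A = [vq, vv].

|Q|=57, |F|=5, |δ|=144 (87 ε).
min D↑ (3 st, q0=0, F={2}): 0:q→0,v→1 1:q→2,v→2 2:q→2,v→2 [Hopcroft].
'vq': N↓-sim [27, 21, 14] end={s15,s17,s21,s22,s24,s25,s27,s29,s3,s33,s41,s45,…} — reject; 2/2 single-dels accept.
'vv': run [27, 21, 16] end={s15,s17,s20,s21,s22,s24,s25,s27,s29,s3,s33,s34,…} — reject; 2/2 deletions ∈↓L.
2 minimals (antichain).


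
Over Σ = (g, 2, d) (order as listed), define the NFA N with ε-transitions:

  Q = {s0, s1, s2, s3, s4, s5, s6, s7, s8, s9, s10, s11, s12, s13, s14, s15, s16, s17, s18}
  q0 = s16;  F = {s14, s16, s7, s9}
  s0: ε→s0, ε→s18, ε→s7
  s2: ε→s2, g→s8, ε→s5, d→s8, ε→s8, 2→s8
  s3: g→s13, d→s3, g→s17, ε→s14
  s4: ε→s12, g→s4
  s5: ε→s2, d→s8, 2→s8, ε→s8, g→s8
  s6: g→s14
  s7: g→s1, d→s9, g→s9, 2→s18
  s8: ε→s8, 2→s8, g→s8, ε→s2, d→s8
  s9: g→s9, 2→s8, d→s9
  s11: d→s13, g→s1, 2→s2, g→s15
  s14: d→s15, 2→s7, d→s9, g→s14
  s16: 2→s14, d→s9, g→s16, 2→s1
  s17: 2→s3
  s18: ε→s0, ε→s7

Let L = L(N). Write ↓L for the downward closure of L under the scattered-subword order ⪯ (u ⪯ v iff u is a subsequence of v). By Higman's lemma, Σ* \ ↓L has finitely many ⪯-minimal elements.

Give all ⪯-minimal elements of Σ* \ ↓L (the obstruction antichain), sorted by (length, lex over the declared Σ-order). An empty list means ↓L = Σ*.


Antichain: [d2, 22g2].

|Q|=19, |F|=4, |δ|=48 (14 ε).
min D↑ (5 st, q0=0, F={4}): 0:g→0,2→1,d→2 1:g→1,2→3,d→2 2:g→2,2→4,d→2 3:g→2,2→3,d→2 4:g→4,2→4,d→4 [Hopcroft].
'd2': run [11, 5, 3] end={s2,s5,s8} ∉↓L; 2/2 deletions ∈↓L.
'22g2': |S_i|=[11, 10, 8, 5, 3] end={s2,s5,s8} — reject; 4/4 deletions ∈↓L.
2 minimals (antichain).


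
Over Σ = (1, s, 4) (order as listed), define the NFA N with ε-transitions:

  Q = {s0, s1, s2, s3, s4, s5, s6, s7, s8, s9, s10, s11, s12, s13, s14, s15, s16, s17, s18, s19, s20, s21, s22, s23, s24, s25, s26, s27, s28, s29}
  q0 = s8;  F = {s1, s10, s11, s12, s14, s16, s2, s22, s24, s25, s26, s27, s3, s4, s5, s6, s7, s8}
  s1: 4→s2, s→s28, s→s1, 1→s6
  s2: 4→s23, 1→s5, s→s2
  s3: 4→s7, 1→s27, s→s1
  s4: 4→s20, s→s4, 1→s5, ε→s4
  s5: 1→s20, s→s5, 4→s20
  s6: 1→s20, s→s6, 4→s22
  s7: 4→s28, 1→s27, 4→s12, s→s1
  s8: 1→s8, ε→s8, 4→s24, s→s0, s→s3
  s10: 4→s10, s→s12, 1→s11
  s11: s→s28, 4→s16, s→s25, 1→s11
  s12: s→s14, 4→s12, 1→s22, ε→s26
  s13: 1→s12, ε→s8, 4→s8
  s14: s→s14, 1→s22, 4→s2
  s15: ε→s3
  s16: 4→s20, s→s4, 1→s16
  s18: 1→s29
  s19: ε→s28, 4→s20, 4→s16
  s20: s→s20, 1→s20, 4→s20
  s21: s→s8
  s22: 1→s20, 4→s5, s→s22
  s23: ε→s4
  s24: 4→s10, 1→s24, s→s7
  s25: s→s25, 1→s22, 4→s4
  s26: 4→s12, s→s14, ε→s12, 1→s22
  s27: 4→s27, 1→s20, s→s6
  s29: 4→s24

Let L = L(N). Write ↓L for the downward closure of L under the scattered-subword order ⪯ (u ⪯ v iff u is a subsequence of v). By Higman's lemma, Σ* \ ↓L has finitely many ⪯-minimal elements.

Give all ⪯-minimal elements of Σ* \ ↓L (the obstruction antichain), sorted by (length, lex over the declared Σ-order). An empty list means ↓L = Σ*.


|Q|=30, |F|=18, |δ|=76 (8 ε).
min D↑ (18 st, q0=0, F={7}): 0:1→0,s→1,4→2 1:1→3,s→4,4→5 2:1→2,s→5,4→6 3:1→7,s→8,4→3 4:1→8,s→4,4→9 5:1→3,s→4,4→10 6:1→11,s→10,4→6 7:1→7,s→7,4→7 8:1→7,s→8,4→12 9:1→13,s→9,4→14 10:1→12,s→15,4→10 11:1→11,s→16,4→17 12:1→7,s→12,4→13 13:1→7,s→13,4→7 14:1→13,s→14,4→7 15:1→12,s→15,4→9 16:1→12,s→16,4→14 17:1→17,s→14,4→7.
's11': |S_i|=[22, 17, 5, 1] end={s20} — reject; 3/3 del acc.
'ss414': |S_i|=[22, 17, 11, 6, 2, 1] end={s20} rej; 5/5 deletions ∈↓L.
'ss444': N↓-sim [22, 17, 11, 6, 4, 1] end={s20} ∉↓L; 5/5 single-dels accept.
'44144': |S_i|=[22, 19, 16, 8, 4, 1] end={s20} ∉↓L; 5/5 del acc.
4 words, ⪯-incomp.

min(Σ*\↓L) = [s11, ss414, ss444, 44144].


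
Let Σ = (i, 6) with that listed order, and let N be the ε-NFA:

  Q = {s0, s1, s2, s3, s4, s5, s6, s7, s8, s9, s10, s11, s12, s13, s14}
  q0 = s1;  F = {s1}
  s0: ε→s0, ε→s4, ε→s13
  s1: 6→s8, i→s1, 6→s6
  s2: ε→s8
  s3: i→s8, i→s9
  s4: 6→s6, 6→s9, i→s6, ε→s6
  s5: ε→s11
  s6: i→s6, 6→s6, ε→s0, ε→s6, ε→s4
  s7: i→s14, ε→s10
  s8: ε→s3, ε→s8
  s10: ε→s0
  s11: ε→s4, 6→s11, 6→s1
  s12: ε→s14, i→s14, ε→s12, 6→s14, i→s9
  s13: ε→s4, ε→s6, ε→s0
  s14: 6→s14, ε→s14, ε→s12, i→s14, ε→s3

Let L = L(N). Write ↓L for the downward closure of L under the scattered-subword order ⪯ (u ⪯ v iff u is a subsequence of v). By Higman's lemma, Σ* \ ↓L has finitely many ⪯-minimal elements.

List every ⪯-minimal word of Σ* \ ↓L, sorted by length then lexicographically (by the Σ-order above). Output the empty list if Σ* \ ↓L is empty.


|Q|=15, |F|=1, |δ|=40 (22 ε).
min D↑ (2 st, q0=0, F={1}): 0:i→0,6→1 1:i→1,6→1.
'6': |S_i|=[8, 7] end={s0,s13,s3,s4,s6,s8,s9} ∉↓L; 1/1 deletions ∈↓L.
1 minimals (antichain).

A = [6].


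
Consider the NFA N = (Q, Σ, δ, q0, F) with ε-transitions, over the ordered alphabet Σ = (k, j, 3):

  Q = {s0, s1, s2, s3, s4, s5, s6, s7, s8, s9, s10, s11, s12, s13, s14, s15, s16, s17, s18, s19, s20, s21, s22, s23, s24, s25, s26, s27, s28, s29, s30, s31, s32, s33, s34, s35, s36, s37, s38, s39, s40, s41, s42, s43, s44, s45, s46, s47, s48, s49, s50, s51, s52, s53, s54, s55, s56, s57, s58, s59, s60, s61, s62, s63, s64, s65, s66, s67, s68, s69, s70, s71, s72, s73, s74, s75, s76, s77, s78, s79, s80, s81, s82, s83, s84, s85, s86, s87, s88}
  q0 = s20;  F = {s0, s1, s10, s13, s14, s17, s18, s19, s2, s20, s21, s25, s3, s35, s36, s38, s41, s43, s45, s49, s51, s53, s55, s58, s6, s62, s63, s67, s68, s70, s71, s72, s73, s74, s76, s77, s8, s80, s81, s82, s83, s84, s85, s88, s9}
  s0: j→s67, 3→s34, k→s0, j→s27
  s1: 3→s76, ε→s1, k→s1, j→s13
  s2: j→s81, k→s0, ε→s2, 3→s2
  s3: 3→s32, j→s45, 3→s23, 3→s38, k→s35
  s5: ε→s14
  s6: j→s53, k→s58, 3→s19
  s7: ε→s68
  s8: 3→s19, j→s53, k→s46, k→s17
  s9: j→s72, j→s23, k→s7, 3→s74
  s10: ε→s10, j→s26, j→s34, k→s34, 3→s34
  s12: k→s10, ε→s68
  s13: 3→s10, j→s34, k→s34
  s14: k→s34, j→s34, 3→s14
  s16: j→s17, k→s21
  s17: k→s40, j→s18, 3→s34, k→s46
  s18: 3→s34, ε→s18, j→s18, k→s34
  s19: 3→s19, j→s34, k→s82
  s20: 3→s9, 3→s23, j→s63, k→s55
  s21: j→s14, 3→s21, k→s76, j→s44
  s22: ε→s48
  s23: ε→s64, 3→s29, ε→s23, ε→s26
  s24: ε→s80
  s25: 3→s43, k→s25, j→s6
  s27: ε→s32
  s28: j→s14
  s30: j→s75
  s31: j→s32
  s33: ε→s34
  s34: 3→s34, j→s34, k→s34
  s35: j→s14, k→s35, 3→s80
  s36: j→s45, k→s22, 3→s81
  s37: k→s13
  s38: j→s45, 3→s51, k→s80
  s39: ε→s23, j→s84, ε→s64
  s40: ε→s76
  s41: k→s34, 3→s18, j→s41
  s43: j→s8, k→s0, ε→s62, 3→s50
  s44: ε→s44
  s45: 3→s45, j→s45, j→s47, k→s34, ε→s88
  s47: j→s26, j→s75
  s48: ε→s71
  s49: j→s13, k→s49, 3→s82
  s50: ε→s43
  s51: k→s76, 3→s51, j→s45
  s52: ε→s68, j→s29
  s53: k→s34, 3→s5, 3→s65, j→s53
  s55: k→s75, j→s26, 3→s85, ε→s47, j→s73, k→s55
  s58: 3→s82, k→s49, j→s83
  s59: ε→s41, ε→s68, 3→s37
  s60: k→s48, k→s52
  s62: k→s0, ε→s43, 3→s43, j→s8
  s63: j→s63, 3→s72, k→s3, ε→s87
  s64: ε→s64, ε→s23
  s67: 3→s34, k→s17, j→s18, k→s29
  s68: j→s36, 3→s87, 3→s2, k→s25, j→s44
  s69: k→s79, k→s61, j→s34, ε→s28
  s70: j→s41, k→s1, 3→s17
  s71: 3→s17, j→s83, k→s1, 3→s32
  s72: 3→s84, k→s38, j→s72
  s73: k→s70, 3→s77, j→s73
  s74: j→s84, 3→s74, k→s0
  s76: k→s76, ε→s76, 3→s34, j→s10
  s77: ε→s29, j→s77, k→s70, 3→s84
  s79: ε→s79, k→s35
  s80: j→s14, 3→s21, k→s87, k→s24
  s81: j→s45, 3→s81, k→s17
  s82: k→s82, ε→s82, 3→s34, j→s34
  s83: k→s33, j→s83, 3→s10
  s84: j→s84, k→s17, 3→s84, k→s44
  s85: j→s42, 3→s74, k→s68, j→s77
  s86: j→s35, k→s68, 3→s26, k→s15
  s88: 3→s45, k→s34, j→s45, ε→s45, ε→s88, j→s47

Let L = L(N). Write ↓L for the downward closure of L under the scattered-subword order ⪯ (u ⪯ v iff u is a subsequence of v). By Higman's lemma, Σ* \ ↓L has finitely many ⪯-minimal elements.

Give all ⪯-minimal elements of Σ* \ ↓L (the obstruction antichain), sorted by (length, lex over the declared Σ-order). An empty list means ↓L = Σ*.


|Q|=89, |F|=45, |δ|=219 (37 ε).
min D↑ (44 st, q0=0, F={25}): 0:k→1,j→2,3→3 1:k→1,j→4,3→5 2:k→6,j→2,3→7 3:k→8,j→7,3→9 4:k→10,j→4,3→11 5:k→8,j→11,3→9 6:k→12,j→13,3→14 7:k→14,j→7,3→15 8:k→16,j→17,3→18 9:k→19,j→15,3→9 10:k→20,j→21,3→22 11:k→10,j→11,3→15 12:k→12,j→23,3→24 13:k→25,j→13,3→13 14:k→24,j→13,3→26 15:k→22,j→15,3→15 16:k→16,j→27,3→28 17:k→29,j→13,3→30 18:k→19,j→30,3→18 19:k→19,j→31,3→25 20:k→20,j→32,3→33 21:k→25,j→21,3→34 22:k→33,j→34,3→25 23:k→25,j→25,3→23 24:k→24,j→23,3→35 25:k→25,j→25,3→25 26:k→33,j→13,3→26 27:k→36,j→37,3→38 28:k→19,j→39,3→28 29:k→20,j→40,3→22 30:k→22,j→13,3→30 31:k→22,j→34,3→25 32:k→25,j→25,3→41 33:k→33,j→41,3→25 34:k→25,j→34,3→25 35:k→33,j→23,3→35 36:k→42,j→40,3→43 37:k→25,j→37,3→23 38:k→43,j→25,3→38 39:k→22,j→37,3→38 40:k→25,j→40,3→41 41:k→25,j→25,3→25 42:k→42,j→32,3→43 43:k→43,j→25,3→25 [Hopcroft].
'jkjk': N↓-sim [67, 54, 38, 14, 2] end={s33,s34} ∉↓L; 4/4 deletions ∈↓L.
'33k3': |S_i|=[67, 61, 35, 15, 1] end={s34} — reject; 4/4 deletions ∈↓L.
'kjk33': N↓-sim [67, 63, 42, 23, 10, 1] end={s34} — reject; 5/5 single-dels accept.
'jkkjj': run [67, 54, 38, 18, 6, 2] end={s26,s34} rej; 5/5 single-dels accept.
'3kjjk': N↓-sim [67, 61, 52, 37, 16, 2] end={s33,s34} ∉↓L; 5/5 del acc.
'3kkj3j': run [67, 61, 52, 39, 26, 8, 2] end={s26,s34} ∉↓L; 6/6 deletions ∈↓L.
6 minimals (antichain).

min(Σ*\↓L) = [jkjk, 33k3, kjk33, jkkjj, 3kjjk, 3kkj3j].


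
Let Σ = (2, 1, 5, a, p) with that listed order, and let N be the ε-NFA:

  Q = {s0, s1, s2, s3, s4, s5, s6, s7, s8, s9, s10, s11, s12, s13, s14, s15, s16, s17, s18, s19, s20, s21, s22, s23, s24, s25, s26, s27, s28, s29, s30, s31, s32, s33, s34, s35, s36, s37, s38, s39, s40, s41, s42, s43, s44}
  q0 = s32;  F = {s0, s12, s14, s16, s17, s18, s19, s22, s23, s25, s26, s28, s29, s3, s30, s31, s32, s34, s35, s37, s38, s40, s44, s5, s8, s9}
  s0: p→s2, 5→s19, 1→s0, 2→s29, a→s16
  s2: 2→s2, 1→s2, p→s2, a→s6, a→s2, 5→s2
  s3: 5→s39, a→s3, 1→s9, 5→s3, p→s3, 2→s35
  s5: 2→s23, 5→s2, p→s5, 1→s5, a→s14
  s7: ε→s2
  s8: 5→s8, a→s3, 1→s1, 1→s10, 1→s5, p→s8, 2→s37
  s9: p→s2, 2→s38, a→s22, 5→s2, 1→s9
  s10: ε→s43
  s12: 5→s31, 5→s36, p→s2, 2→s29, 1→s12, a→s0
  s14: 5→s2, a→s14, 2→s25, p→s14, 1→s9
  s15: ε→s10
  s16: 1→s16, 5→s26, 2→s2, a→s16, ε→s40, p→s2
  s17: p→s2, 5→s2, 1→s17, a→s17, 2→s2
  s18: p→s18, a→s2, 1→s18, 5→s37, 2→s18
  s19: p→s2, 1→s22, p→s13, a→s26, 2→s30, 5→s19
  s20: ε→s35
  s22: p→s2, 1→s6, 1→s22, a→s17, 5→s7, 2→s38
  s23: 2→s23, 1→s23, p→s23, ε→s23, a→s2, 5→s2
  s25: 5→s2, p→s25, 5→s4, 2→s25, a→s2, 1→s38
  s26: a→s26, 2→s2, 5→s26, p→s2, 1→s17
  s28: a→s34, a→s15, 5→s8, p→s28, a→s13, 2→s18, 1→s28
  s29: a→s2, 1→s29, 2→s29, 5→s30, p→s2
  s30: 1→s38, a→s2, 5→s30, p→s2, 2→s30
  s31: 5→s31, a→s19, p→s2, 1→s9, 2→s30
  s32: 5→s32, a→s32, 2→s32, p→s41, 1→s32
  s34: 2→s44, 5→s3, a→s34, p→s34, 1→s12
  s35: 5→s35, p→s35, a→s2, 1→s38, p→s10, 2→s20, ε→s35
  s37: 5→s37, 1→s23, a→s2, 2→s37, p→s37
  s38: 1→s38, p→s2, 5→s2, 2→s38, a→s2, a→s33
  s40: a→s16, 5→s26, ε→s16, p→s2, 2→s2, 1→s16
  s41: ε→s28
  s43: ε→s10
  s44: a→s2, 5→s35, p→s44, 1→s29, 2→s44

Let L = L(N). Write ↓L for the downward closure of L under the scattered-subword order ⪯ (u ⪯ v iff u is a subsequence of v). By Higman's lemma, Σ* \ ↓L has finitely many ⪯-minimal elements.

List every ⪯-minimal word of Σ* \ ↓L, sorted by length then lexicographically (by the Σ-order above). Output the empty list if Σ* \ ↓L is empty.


min(Σ*\↓L) = [p2a, p515, pa1p, pa1aa2].

|Q|=45, |F|=26, |δ|=157 (10 ε).
min D↑ (26 st, q0=0, F={6}): 0:2→0,1→0,5→0,a→0,p→1 1:2→2,1→1,5→3,a→4,p→1 2:2→2,1→2,5→5,a→6,p→2 3:2→5,1→7,5→3,a→8,p→3 4:2→9,1→10,5→8,a→4,p→4 5:2→5,1→11,5→5,a→6,p→5 6:2→6,1→6,5→6,a→6,p→6 7:2→11,1→7,5→6,a→12,p→7 8:2→13,1→14,5→8,a→8,p→8 9:2→9,1→15,5→13,a→6,p→9 10:2→15,1→10,5→16,a→17,p→6 11:2→11,1→11,5→6,a→6,p→11 12:2→18,1→14,5→6,a→12,p→12 13:2→13,1→19,5→13,a→6,p→13 14:2→19,1→14,5→6,a→20,p→6 15:2→15,1→15,5→21,a→6,p→6 16:2→21,1→14,5→16,a→22,p→6 17:2→15,1→17,5→22,a→23,p→6 18:2→18,1→19,5→6,a→6,p→18 19:2→19,1→19,5→6,a→6,p→6 20:2→19,1→20,5→6,a→24,p→6 21:2→21,1→19,5→21,a→6,p→6 22:2→21,1→20,5→22,a→25,p→6 23:2→6,1→23,5→25,a→23,p→6 24:2→6,1→24,5→6,a→24,p→6 25:2→6,1→24,5→25,a→25,p→6 (ε-aug+det+¬).
'p2a': N↓-sim [40, 39, 16, 3] end={s2,s33,s6} ∉↓L; 3/3 del acc.
'p515': N↓-sim [40, 39, 28, 16, 4] end={s2,s4,s6,s7} rej; 4/4 deletions ∈↓L.
'pa1p': N↓-sim [40, 39, 31, 19, 3] end={s13,s2,s6} rej; 4/4 del acc.
'pa1aa2': |S_i|=[40, 39, 31, 19, 15, 7, 2] end={s2,s6} rej; 6/6 single-dels accept.
4 words, ⪯-incomp.


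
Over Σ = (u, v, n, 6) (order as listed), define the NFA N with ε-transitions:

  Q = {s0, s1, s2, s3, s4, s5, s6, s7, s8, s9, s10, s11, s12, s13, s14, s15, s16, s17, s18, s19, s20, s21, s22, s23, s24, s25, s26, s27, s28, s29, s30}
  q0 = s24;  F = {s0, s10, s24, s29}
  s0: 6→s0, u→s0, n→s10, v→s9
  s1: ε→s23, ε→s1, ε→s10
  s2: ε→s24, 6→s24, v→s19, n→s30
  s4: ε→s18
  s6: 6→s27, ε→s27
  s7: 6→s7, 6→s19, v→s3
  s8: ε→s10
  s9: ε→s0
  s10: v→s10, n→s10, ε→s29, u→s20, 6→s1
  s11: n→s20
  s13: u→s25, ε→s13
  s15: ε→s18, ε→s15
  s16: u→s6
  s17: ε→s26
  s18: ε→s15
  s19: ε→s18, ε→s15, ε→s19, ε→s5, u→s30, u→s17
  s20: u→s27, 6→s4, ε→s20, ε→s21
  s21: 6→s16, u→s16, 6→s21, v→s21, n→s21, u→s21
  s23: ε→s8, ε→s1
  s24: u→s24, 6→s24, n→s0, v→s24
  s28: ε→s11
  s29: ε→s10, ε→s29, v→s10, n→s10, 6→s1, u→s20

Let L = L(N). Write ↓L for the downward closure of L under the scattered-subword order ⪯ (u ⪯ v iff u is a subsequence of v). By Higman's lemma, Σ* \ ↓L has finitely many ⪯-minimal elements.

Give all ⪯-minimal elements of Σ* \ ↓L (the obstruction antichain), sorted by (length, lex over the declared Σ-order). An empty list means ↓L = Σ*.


|Q|=31, |F|=4, |δ|=61 (25 ε).
min D↑ (4 st, q0=0, F={3}): 0:u→0,v→0,n→1,6→0 1:u→1,v→1,n→2,6→1 2:u→3,v→2,n→2,6→2 3:u→3,v→3,n→3,6→3 (ε-aug+det+¬).
'nnu': |S_i|=[16, 15, 13, 8] end={s15,s16,s18,s20,s21,s27,s4,s6} ∉↓L; 3/3 single-dels accept.
1 words, ⪯-incomp.

A = [nnu].


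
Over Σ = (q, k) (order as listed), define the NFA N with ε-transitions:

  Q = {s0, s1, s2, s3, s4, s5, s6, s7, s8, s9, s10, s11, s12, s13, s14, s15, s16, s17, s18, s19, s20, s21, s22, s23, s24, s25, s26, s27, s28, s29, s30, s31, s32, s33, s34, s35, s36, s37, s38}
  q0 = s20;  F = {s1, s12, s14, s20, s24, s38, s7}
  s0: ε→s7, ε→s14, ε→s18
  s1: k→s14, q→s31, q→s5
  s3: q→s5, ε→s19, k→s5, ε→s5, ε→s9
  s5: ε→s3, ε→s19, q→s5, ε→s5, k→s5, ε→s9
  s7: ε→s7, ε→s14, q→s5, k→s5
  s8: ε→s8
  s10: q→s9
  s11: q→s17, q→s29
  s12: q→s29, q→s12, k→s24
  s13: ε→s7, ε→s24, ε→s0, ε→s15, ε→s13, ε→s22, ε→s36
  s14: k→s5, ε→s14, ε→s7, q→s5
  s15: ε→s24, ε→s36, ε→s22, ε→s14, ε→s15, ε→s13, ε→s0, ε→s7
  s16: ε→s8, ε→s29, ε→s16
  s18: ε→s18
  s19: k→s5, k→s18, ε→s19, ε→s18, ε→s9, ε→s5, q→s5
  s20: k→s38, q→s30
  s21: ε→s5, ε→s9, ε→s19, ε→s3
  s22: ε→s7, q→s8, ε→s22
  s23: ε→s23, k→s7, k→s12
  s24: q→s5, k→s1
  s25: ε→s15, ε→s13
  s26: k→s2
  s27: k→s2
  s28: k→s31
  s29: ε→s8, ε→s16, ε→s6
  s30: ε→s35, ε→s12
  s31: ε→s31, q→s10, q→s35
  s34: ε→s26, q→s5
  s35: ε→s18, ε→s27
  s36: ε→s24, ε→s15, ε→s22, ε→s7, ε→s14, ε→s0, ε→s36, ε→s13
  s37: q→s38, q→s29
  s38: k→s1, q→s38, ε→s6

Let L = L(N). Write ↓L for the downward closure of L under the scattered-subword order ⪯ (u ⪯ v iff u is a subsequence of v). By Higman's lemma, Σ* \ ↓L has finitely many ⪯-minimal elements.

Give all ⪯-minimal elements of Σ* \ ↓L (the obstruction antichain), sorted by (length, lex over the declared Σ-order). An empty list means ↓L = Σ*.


|Q|=39, |F|=7, |δ|=102 (65 ε).
min D↑ (7 st, q0=0, F={5}): 0:q→1,k→2 1:q→1,k→3 2:q→2,k→4 3:q→5,k→4 4:q→5,k→6 5:q→5,k→5 6:q→5,k→5 [Hopcroft].
'qkq': |S_i|=[22, 21, 14, 10] end={s10,s18,s19,s2,s27,s3,s31,s35,s5,s9} ∉↓L; 3/3 deletions ∈↓L.
'kkq': run [22, 16, 13, 10] end={s10,s18,s19,s2,s27,s3,s31,s35,s5,s9} — reject; 3/3 deletions ∈↓L.
'kkkk': N↓-sim [22, 16, 13, 8, 5] end={s18,s19,s3,s5,s9} rej; 4/4 deletions ∈↓L.
3 minimals (antichain).

min(Σ*\↓L) = [qkq, kkq, kkkk].


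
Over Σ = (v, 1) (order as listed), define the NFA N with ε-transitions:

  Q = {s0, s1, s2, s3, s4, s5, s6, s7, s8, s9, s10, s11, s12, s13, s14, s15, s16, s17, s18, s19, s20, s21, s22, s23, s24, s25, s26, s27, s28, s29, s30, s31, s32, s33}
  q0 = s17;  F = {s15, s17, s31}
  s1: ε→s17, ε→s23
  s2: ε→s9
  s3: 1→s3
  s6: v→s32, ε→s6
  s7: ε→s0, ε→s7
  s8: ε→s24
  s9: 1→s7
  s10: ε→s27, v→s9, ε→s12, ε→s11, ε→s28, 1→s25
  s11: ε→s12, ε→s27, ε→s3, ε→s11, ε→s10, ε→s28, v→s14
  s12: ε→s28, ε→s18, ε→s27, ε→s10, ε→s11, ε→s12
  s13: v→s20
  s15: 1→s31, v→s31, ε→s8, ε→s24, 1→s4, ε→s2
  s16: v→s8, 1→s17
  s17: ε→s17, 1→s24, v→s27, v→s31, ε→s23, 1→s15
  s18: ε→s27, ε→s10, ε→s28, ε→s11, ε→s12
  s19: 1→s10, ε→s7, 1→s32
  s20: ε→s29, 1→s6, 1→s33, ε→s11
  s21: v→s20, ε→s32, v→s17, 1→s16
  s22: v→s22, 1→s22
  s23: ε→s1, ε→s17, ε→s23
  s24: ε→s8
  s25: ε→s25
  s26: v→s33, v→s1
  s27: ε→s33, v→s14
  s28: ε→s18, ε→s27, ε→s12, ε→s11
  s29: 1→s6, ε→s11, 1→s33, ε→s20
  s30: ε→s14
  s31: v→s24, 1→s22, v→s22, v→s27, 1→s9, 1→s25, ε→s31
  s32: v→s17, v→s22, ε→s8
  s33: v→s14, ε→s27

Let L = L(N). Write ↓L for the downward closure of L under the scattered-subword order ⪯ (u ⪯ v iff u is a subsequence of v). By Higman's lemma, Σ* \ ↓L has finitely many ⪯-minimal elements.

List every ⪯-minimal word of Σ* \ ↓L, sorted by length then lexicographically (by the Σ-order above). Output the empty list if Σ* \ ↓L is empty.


|Q|=34, |F|=3, |δ|=92 (53 ε).
min D↑ (4 st, q0=0, F={3}): 0:v→1,1→2 1:v→3,1→3 2:v→1,1→1 3:v→3,1→3 [Hopcroft].
'vv': run [17, 11, 6] end={s14,s22,s24,s27,s33,s8} ∉↓L; 2/2 single-dels accept.
'v1': N↓-sim [17, 11, 5] end={s0,s22,s25,s7,s9} rej; 2/2 deletions ∈↓L.
'11v': |S_i|=[17, 14, 12, 6] end={s14,s22,s24,s27,s33,s8} rej; 3/3 single-dels accept.
'111': |S_i|=[17, 14, 12, 5] end={s0,s22,s25,s7,s9} ∉↓L; 3/3 del acc.
4 minimals (antichain).

A = [vv, v1, 11v, 111].


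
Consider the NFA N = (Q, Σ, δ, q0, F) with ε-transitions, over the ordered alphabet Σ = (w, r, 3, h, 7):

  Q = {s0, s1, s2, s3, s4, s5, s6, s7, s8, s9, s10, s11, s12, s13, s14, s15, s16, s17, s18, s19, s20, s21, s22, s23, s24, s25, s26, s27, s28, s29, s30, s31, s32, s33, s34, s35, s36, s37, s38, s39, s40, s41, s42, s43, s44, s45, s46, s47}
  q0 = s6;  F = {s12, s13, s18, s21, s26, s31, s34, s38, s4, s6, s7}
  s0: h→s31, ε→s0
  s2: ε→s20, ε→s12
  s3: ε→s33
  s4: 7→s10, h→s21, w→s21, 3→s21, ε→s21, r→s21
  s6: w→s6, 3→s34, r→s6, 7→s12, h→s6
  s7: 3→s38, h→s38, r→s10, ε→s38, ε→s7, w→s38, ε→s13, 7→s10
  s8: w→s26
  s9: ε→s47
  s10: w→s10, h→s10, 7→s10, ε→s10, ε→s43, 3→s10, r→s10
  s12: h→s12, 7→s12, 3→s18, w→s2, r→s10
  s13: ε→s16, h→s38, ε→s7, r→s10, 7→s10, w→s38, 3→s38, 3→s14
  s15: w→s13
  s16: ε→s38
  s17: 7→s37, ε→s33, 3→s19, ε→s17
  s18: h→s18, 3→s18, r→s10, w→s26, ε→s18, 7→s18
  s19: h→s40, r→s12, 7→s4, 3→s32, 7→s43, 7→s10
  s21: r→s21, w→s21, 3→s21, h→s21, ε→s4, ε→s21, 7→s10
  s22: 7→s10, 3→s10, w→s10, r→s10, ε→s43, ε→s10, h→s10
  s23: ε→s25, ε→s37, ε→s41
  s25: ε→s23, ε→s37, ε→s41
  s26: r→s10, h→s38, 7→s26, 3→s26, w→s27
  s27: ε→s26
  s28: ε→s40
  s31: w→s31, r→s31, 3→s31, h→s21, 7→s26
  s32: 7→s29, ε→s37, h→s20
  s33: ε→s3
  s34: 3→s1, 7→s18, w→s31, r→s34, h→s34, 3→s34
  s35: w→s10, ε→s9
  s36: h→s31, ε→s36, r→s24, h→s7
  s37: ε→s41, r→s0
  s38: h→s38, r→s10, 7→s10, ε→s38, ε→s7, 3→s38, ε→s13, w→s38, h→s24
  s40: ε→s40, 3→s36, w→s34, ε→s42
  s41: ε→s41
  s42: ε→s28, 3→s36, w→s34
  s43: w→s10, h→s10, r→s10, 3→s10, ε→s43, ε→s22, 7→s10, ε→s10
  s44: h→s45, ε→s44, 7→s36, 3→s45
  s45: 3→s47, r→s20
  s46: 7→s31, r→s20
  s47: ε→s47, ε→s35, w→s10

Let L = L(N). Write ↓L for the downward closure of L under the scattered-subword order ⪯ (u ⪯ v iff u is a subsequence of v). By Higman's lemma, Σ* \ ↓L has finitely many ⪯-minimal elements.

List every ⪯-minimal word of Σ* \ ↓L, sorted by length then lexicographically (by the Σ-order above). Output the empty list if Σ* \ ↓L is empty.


|Q|=48, |F|=11, |δ|=150 (47 ε).
min D↑ (9 st, q0=0, F={5}): 0:w→0,r→0,3→1,h→0,7→2 1:w→3,r→1,3→1,h→1,7→4 2:w→2,r→5,3→4,h→2,7→2 3:w→3,r→3,3→3,h→6,7→7 4:w→7,r→5,3→4,h→4,7→4 5:w→5,r→5,3→5,h→5,7→5 6:w→6,r→6,3→6,h→6,7→5 7:w→7,r→5,3→7,h→8,7→7 8:w→8,r→5,3→8,h→8,7→5 [Hopcroft].
'7r': run [21, 15, 3] end={s10,s22,s43} — reject; 2/2 single-dels accept.
'3wh7': N↓-sim [21, 17, 14, 11, 3] end={s10,s22,s43} ∉↓L; 4/4 single-dels accept.
2 obstructions.

Antichain: [7r, 3wh7].


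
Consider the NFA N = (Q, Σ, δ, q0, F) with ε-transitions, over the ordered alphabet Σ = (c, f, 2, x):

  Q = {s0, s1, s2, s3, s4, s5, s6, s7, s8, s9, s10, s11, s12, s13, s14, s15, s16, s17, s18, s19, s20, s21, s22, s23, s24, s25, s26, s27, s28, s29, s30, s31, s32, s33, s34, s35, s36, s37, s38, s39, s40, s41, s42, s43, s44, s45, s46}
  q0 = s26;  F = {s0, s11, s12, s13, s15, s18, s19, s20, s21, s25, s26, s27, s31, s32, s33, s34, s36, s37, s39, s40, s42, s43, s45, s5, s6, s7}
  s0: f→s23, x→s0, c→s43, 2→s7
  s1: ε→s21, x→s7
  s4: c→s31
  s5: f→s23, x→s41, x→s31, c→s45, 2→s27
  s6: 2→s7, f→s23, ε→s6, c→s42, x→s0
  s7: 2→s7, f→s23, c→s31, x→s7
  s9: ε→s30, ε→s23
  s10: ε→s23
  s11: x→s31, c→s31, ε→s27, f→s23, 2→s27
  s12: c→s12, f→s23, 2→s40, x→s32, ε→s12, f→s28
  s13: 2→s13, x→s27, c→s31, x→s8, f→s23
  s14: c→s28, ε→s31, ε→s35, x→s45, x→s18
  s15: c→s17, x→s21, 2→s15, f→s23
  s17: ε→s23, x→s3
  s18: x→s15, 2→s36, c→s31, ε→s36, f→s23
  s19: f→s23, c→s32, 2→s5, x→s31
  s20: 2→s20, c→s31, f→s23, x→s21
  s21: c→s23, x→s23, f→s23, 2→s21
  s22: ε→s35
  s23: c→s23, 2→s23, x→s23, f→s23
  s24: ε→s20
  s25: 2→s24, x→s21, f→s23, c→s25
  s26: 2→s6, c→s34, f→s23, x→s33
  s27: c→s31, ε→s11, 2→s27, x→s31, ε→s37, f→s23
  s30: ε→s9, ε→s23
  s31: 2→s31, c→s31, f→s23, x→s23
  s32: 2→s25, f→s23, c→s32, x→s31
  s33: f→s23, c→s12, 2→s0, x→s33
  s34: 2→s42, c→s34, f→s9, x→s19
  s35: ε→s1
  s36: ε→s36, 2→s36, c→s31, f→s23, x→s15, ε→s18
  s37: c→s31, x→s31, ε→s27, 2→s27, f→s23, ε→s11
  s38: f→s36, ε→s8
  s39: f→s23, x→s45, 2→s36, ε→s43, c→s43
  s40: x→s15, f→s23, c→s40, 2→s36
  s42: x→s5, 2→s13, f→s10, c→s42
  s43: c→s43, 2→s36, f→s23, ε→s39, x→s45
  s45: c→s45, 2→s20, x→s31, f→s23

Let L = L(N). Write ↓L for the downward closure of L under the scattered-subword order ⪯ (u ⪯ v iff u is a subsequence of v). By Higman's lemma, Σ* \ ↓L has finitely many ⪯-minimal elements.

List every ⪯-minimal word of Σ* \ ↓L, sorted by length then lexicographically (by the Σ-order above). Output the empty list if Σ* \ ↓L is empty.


|Q|=47, |F|=26, |δ|=143 (25 ε).
min D↑ (23 st, q0=0, F={2}): 0:c→1,f→2,2→3,x→4 1:c→1,f→2,2→5,x→6 2:c→2,f→2,2→2,x→2 3:c→5,f→2,2→7,x→8 4:c→9,f→2,2→8,x→4 5:c→5,f→2,2→10,x→11 6:c→12,f→2,2→11,x→13 7:c→13,f→2,2→7,x→7 8:c→14,f→2,2→7,x→8 9:c→9,f→2,2→15,x→12 10:c→13,f→2,2→10,x→16 11:c→17,f→2,2→16,x→13 12:c→12,f→2,2→18,x→13 13:c→13,f→2,2→13,x→2 14:c→14,f→2,2→19,x→17 15:c→15,f→2,2→19,x→20 16:c→13,f→2,2→16,x→13 17:c→17,f→2,2→21,x→13 18:c→18,f→2,2→21,x→22 19:c→13,f→2,2→19,x→20 20:c→2,f→2,2→20,x→22 21:c→13,f→2,2→21,x→22 22:c→2,f→2,2→22,x→2 [Hopcroft].
'f': |S_i|=[36, 5] end={s10,s23,s28,s30,s9} ∉↓L; 1/1 deletions ∈↓L.
'cxxx': run [36, 31, 18, 5, 1] end={s23} ∉↓L; 4/4 deletions ∈↓L.
'22cx': |S_i|=[36, 27, 16, 4, 2] end={s23,s3} rej; 4/4 del acc.
'xc2xc': N↓-sim [36, 28, 18, 12, 5, 3] end={s17,s23,s3} ∉↓L; 5/5 del acc.
4 words, ⪯-incomp.

min(Σ*\↓L) = [f, cxxx, 22cx, xc2xc].
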